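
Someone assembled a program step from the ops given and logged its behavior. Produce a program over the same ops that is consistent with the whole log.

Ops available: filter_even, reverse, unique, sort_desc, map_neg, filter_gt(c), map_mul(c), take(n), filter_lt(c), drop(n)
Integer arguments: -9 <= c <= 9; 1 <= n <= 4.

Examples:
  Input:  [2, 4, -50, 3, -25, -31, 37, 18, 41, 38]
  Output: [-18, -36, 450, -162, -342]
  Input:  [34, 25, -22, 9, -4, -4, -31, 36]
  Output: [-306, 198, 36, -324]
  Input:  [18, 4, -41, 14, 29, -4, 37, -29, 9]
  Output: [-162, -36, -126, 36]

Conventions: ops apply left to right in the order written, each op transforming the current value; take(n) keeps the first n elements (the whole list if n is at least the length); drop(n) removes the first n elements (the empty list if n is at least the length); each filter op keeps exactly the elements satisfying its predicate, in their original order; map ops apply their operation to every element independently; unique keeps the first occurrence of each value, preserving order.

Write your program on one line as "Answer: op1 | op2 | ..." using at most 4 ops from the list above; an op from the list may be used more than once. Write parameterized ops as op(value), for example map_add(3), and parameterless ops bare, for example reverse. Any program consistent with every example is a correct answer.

map_mul(-9) | filter_even | unique

Check, running the answer program on each example:
  [2, 4, -50, 3, -25, -31, 37, 18, 41, 38] -> [-18, -36, 450, -27, 225, 279, -333, -162, -369, -342] -> [-18, -36, 450, -162, -342] -> [-18, -36, 450, -162, -342]
  [34, 25, -22, 9, -4, -4, -31, 36] -> [-306, -225, 198, -81, 36, 36, 279, -324] -> [-306, 198, 36, 36, -324] -> [-306, 198, 36, -324]
  [18, 4, -41, 14, 29, -4, 37, -29, 9] -> [-162, -36, 369, -126, -261, 36, -333, 261, -81] -> [-162, -36, -126, 36] -> [-162, -36, -126, 36]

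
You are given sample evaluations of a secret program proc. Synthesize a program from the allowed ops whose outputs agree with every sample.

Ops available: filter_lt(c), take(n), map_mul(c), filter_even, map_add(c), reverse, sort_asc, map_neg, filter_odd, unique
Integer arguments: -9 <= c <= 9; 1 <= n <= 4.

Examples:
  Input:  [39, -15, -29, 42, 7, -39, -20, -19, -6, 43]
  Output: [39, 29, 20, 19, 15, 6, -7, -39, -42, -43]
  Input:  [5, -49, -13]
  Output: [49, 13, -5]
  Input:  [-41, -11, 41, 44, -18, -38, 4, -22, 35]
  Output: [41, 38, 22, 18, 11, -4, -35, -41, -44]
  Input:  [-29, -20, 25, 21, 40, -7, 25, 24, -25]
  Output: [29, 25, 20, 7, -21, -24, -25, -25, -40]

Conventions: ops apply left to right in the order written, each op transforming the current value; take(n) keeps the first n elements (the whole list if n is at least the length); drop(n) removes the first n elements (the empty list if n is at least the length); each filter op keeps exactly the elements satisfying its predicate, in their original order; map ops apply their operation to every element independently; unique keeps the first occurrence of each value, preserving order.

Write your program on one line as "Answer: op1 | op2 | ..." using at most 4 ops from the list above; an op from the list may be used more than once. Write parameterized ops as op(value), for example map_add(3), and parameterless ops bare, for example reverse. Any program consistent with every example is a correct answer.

map_neg | sort_asc | reverse

Check, running the answer program on each example:
  [39, -15, -29, 42, 7, -39, -20, -19, -6, 43] -> [-39, 15, 29, -42, -7, 39, 20, 19, 6, -43] -> [-43, -42, -39, -7, 6, 15, 19, 20, 29, 39] -> [39, 29, 20, 19, 15, 6, -7, -39, -42, -43]
  [5, -49, -13] -> [-5, 49, 13] -> [-5, 13, 49] -> [49, 13, -5]
  [-41, -11, 41, 44, -18, -38, 4, -22, 35] -> [41, 11, -41, -44, 18, 38, -4, 22, -35] -> [-44, -41, -35, -4, 11, 18, 22, 38, 41] -> [41, 38, 22, 18, 11, -4, -35, -41, -44]
  [-29, -20, 25, 21, 40, -7, 25, 24, -25] -> [29, 20, -25, -21, -40, 7, -25, -24, 25] -> [-40, -25, -25, -24, -21, 7, 20, 25, 29] -> [29, 25, 20, 7, -21, -24, -25, -25, -40]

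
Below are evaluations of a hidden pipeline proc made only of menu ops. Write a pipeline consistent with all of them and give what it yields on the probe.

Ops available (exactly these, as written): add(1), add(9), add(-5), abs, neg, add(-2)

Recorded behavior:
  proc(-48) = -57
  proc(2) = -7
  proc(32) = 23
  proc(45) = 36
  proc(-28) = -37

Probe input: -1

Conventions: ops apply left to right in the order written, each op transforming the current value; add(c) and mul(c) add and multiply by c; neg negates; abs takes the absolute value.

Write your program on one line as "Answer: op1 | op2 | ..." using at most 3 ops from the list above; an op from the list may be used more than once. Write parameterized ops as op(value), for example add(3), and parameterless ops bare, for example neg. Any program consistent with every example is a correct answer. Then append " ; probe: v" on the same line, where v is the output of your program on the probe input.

neg | add(9) | neg ; probe: -10

Check, running the answer program on each example:
  -48 -> 48 -> 57 -> -57
  2 -> -2 -> 7 -> -7
  32 -> -32 -> -23 -> 23
  45 -> -45 -> -36 -> 36
  -28 -> 28 -> 37 -> -37
  probe: -1 -> 1 -> 10 -> -10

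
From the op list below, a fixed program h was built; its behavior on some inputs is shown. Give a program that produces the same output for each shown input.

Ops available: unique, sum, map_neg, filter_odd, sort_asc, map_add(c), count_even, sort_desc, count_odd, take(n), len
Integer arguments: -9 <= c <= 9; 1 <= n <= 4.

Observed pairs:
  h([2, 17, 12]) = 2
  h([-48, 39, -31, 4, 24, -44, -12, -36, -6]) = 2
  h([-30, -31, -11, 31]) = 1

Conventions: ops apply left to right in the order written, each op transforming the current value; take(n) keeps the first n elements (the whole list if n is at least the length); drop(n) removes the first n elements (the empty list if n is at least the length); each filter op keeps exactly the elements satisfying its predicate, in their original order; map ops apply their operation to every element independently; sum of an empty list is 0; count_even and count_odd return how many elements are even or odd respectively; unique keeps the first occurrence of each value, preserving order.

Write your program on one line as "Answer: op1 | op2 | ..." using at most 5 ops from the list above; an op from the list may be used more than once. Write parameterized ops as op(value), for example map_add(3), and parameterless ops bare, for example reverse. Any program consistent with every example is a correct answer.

map_add(8) | take(4) | map_add(-7) | map_add(-4) | count_odd

Check, running the answer program on each example:
  [2, 17, 12] -> [10, 25, 20] -> [10, 25, 20] -> [3, 18, 13] -> [-1, 14, 9] -> 2
  [-48, 39, -31, 4, 24, -44, -12, -36, -6] -> [-40, 47, -23, 12, 32, -36, -4, -28, 2] -> [-40, 47, -23, 12] -> [-47, 40, -30, 5] -> [-51, 36, -34, 1] -> 2
  [-30, -31, -11, 31] -> [-22, -23, -3, 39] -> [-22, -23, -3, 39] -> [-29, -30, -10, 32] -> [-33, -34, -14, 28] -> 1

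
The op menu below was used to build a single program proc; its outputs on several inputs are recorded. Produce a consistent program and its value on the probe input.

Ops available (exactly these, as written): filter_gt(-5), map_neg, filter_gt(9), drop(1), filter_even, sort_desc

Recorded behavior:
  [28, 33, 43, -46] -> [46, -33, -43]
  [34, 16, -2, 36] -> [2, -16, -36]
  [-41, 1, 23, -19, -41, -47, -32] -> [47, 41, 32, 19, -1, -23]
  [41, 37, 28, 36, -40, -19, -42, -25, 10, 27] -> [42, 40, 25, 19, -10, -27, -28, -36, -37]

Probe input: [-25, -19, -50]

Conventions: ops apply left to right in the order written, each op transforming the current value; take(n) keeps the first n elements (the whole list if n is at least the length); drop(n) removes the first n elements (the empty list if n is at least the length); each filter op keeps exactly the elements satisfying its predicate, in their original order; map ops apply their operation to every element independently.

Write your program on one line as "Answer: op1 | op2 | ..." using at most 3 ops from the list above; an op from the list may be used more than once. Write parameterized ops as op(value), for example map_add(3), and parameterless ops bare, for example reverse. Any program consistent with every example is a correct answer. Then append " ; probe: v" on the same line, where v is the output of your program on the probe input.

drop(1) | map_neg | sort_desc ; probe: [50, 19]

Check, running the answer program on each example:
  [28, 33, 43, -46] -> [33, 43, -46] -> [-33, -43, 46] -> [46, -33, -43]
  [34, 16, -2, 36] -> [16, -2, 36] -> [-16, 2, -36] -> [2, -16, -36]
  [-41, 1, 23, -19, -41, -47, -32] -> [1, 23, -19, -41, -47, -32] -> [-1, -23, 19, 41, 47, 32] -> [47, 41, 32, 19, -1, -23]
  [41, 37, 28, 36, -40, -19, -42, -25, 10, 27] -> [37, 28, 36, -40, -19, -42, -25, 10, 27] -> [-37, -28, -36, 40, 19, 42, 25, -10, -27] -> [42, 40, 25, 19, -10, -27, -28, -36, -37]
  probe: [-25, -19, -50] -> [-19, -50] -> [19, 50] -> [50, 19]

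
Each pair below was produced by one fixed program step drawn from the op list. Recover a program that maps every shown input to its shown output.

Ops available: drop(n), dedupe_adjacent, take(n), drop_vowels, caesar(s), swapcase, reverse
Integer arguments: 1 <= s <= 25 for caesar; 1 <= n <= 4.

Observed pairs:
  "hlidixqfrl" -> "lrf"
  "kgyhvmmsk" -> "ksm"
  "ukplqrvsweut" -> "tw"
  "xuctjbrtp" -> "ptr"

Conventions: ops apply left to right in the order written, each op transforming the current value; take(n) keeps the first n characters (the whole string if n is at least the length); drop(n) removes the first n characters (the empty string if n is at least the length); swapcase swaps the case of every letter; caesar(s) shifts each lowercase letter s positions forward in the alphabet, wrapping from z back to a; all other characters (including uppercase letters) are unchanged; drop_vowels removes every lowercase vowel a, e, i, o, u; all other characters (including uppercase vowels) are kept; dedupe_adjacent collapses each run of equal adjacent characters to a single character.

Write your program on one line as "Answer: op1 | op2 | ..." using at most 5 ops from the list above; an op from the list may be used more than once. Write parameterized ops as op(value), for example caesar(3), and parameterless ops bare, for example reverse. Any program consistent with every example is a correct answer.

reverse | dedupe_adjacent | take(4) | drop_vowels | take(3)

Check, running the answer program on each example:
  "hlidixqfrl" -> "lrfqxidilh" -> "lrfqxidilh" -> "lrfq" -> "lrfq" -> "lrf"
  "kgyhvmmsk" -> "ksmmvhygk" -> "ksmvhygk" -> "ksmv" -> "ksmv" -> "ksm"
  "ukplqrvsweut" -> "tuewsvrqlpku" -> "tuewsvrqlpku" -> "tuew" -> "tw" -> "tw"
  "xuctjbrtp" -> "ptrbjtcux" -> "ptrbjtcux" -> "ptrb" -> "ptrb" -> "ptr"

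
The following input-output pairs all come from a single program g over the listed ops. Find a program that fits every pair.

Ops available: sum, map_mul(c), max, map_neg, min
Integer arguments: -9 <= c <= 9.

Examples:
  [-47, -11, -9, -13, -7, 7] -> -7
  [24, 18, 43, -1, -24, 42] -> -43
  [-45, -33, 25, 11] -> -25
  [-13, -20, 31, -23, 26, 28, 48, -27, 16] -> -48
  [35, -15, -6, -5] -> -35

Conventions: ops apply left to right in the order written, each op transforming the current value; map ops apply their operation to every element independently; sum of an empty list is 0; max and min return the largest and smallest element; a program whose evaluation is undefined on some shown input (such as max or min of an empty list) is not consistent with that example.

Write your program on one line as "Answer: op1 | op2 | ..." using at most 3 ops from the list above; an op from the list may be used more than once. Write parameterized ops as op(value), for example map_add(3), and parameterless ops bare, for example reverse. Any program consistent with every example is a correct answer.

map_neg | min

Check, running the answer program on each example:
  [-47, -11, -9, -13, -7, 7] -> [47, 11, 9, 13, 7, -7] -> -7
  [24, 18, 43, -1, -24, 42] -> [-24, -18, -43, 1, 24, -42] -> -43
  [-45, -33, 25, 11] -> [45, 33, -25, -11] -> -25
  [-13, -20, 31, -23, 26, 28, 48, -27, 16] -> [13, 20, -31, 23, -26, -28, -48, 27, -16] -> -48
  [35, -15, -6, -5] -> [-35, 15, 6, 5] -> -35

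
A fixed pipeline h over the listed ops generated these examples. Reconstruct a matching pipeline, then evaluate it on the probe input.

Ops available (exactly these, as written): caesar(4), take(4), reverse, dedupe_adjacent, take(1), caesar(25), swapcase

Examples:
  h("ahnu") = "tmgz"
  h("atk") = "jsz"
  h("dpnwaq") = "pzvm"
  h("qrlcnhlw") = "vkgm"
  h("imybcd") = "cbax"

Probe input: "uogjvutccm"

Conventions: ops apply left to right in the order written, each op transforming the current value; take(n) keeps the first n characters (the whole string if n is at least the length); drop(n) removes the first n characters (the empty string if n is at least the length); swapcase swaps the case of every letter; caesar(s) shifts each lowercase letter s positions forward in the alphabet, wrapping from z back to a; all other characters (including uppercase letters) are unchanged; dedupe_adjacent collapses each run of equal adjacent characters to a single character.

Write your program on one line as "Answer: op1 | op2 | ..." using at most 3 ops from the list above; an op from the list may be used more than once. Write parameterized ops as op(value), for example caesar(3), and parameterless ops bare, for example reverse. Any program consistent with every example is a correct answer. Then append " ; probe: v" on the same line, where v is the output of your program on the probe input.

reverse | take(4) | caesar(25) ; probe: "lbbs"

Check, running the answer program on each example:
  "ahnu" -> "unha" -> "unha" -> "tmgz"
  "atk" -> "kta" -> "kta" -> "jsz"
  "dpnwaq" -> "qawnpd" -> "qawn" -> "pzvm"
  "qrlcnhlw" -> "wlhnclrq" -> "wlhn" -> "vkgm"
  "imybcd" -> "dcbymi" -> "dcby" -> "cbax"
  probe: "uogjvutccm" -> "mcctuvjgou" -> "mcct" -> "lbbs"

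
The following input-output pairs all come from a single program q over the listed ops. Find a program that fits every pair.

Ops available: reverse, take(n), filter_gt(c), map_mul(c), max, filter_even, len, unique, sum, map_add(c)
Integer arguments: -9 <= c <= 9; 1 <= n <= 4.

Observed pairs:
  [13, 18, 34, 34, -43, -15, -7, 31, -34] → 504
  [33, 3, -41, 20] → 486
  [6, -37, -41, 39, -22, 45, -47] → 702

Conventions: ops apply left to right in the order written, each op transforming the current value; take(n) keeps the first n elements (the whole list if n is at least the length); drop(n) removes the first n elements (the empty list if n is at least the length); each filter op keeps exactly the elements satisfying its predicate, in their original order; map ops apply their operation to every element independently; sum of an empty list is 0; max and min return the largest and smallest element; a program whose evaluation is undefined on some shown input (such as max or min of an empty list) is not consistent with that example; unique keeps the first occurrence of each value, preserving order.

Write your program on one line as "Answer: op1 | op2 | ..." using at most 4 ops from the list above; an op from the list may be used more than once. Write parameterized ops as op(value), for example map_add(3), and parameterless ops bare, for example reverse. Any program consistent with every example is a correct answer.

map_add(-6) | map_mul(-2) | map_mul(-9) | max

Check, running the answer program on each example:
  [13, 18, 34, 34, -43, -15, -7, 31, -34] -> [7, 12, 28, 28, -49, -21, -13, 25, -40] -> [-14, -24, -56, -56, 98, 42, 26, -50, 80] -> [126, 216, 504, 504, -882, -378, -234, 450, -720] -> 504
  [33, 3, -41, 20] -> [27, -3, -47, 14] -> [-54, 6, 94, -28] -> [486, -54, -846, 252] -> 486
  [6, -37, -41, 39, -22, 45, -47] -> [0, -43, -47, 33, -28, 39, -53] -> [0, 86, 94, -66, 56, -78, 106] -> [0, -774, -846, 594, -504, 702, -954] -> 702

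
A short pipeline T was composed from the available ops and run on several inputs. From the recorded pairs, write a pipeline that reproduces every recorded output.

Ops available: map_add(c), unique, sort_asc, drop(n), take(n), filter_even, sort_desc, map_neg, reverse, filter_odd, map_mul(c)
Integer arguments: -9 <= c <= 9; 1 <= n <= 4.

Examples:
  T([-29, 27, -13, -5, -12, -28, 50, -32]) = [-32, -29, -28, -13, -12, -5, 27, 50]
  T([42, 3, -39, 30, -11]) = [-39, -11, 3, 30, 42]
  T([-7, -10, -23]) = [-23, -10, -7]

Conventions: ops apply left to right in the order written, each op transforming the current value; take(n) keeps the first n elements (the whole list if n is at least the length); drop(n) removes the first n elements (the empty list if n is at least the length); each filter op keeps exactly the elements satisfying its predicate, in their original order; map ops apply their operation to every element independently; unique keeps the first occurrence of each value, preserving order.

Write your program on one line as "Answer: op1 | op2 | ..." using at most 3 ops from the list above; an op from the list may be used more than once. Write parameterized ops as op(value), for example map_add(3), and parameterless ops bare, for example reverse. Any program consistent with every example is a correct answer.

map_neg | sort_desc | map_neg

Check, running the answer program on each example:
  [-29, 27, -13, -5, -12, -28, 50, -32] -> [29, -27, 13, 5, 12, 28, -50, 32] -> [32, 29, 28, 13, 12, 5, -27, -50] -> [-32, -29, -28, -13, -12, -5, 27, 50]
  [42, 3, -39, 30, -11] -> [-42, -3, 39, -30, 11] -> [39, 11, -3, -30, -42] -> [-39, -11, 3, 30, 42]
  [-7, -10, -23] -> [7, 10, 23] -> [23, 10, 7] -> [-23, -10, -7]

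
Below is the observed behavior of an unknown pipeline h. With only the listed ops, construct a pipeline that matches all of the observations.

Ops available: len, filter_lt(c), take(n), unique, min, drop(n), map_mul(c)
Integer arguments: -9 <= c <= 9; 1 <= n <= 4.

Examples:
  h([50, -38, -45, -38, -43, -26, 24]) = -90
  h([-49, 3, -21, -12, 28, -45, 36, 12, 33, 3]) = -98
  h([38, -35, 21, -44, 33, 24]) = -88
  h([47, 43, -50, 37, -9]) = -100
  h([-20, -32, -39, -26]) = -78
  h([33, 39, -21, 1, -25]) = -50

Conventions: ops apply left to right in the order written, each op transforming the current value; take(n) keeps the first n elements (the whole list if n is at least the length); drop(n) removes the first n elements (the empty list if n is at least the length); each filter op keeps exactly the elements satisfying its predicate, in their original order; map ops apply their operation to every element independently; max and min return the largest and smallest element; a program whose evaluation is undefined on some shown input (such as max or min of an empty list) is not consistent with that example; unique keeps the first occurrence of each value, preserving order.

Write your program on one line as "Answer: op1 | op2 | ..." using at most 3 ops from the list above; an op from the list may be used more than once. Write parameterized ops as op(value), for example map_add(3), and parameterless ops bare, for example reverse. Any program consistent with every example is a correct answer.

map_mul(2) | unique | min

Check, running the answer program on each example:
  [50, -38, -45, -38, -43, -26, 24] -> [100, -76, -90, -76, -86, -52, 48] -> [100, -76, -90, -86, -52, 48] -> -90
  [-49, 3, -21, -12, 28, -45, 36, 12, 33, 3] -> [-98, 6, -42, -24, 56, -90, 72, 24, 66, 6] -> [-98, 6, -42, -24, 56, -90, 72, 24, 66] -> -98
  [38, -35, 21, -44, 33, 24] -> [76, -70, 42, -88, 66, 48] -> [76, -70, 42, -88, 66, 48] -> -88
  [47, 43, -50, 37, -9] -> [94, 86, -100, 74, -18] -> [94, 86, -100, 74, -18] -> -100
  [-20, -32, -39, -26] -> [-40, -64, -78, -52] -> [-40, -64, -78, -52] -> -78
  [33, 39, -21, 1, -25] -> [66, 78, -42, 2, -50] -> [66, 78, -42, 2, -50] -> -50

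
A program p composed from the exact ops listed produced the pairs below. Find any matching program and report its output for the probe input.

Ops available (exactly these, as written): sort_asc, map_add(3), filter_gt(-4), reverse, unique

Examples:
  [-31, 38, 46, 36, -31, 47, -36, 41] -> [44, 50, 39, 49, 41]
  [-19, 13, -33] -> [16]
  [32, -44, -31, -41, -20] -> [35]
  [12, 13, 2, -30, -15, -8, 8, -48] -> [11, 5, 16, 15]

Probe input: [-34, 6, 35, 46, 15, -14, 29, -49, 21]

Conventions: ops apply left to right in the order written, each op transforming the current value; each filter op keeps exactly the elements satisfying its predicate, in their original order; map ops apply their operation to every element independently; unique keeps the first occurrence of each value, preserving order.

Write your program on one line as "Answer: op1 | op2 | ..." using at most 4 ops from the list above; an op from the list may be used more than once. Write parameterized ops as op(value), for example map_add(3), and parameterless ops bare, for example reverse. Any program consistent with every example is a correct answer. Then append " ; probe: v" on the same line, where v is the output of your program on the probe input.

map_add(3) | reverse | filter_gt(-4) ; probe: [24, 32, 18, 49, 38, 9]

Check, running the answer program on each example:
  [-31, 38, 46, 36, -31, 47, -36, 41] -> [-28, 41, 49, 39, -28, 50, -33, 44] -> [44, -33, 50, -28, 39, 49, 41, -28] -> [44, 50, 39, 49, 41]
  [-19, 13, -33] -> [-16, 16, -30] -> [-30, 16, -16] -> [16]
  [32, -44, -31, -41, -20] -> [35, -41, -28, -38, -17] -> [-17, -38, -28, -41, 35] -> [35]
  [12, 13, 2, -30, -15, -8, 8, -48] -> [15, 16, 5, -27, -12, -5, 11, -45] -> [-45, 11, -5, -12, -27, 5, 16, 15] -> [11, 5, 16, 15]
  probe: [-34, 6, 35, 46, 15, -14, 29, -49, 21] -> [-31, 9, 38, 49, 18, -11, 32, -46, 24] -> [24, -46, 32, -11, 18, 49, 38, 9, -31] -> [24, 32, 18, 49, 38, 9]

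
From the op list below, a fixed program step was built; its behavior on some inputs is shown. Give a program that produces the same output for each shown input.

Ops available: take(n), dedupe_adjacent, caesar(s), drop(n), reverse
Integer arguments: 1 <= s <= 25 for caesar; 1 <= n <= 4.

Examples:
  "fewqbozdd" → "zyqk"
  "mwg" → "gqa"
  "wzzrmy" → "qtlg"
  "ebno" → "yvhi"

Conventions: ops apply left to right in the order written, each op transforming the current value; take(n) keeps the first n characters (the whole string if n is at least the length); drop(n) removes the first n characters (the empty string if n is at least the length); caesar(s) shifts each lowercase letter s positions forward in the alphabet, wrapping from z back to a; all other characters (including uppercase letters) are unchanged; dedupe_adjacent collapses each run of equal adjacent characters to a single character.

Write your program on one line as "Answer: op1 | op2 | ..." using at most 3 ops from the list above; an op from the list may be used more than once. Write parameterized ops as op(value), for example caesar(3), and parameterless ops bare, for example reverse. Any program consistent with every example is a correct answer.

dedupe_adjacent | caesar(20) | take(4)

Check, running the answer program on each example:
  "fewqbozdd" -> "fewqbozd" -> "zyqkvitx" -> "zyqk"
  "mwg" -> "mwg" -> "gqa" -> "gqa"
  "wzzrmy" -> "wzrmy" -> "qtlgs" -> "qtlg"
  "ebno" -> "ebno" -> "yvhi" -> "yvhi"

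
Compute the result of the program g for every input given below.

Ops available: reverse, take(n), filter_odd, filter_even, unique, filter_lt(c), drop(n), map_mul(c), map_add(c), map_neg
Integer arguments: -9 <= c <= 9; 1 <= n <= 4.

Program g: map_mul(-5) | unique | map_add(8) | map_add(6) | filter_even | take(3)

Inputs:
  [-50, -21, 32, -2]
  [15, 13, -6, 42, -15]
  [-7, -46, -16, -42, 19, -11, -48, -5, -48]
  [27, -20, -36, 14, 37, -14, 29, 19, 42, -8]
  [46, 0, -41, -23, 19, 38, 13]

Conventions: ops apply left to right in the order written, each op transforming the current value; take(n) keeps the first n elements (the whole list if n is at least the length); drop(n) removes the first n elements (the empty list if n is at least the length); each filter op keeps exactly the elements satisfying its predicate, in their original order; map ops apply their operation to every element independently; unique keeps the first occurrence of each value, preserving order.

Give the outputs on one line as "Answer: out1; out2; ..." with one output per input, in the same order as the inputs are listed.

[264, -146, 24]; [44, -196]; [244, 94, 224]; [114, 194, -56]; [-216, 14, -176]

Execution, op by op:
  [-50, -21, 32, -2] -> [250, 105, -160, 10] -> [250, 105, -160, 10] -> [258, 113, -152, 18] -> [264, 119, -146, 24] -> [264, -146, 24] -> [264, -146, 24]
  [15, 13, -6, 42, -15] -> [-75, -65, 30, -210, 75] -> [-75, -65, 30, -210, 75] -> [-67, -57, 38, -202, 83] -> [-61, -51, 44, -196, 89] -> [44, -196] -> [44, -196]
  [-7, -46, -16, -42, 19, -11, -48, -5, -48] -> [35, 230, 80, 210, -95, 55, 240, 25, 240] -> [35, 230, 80, 210, -95, 55, 240, 25] -> [43, 238, 88, 218, -87, 63, 248, 33] -> [49, 244, 94, 224, -81, 69, 254, 39] -> [244, 94, 224, 254] -> [244, 94, 224]
  [27, -20, -36, 14, 37, -14, 29, 19, 42, -8] -> [-135, 100, 180, -70, -185, 70, -145, -95, -210, 40] -> [-135, 100, 180, -70, -185, 70, -145, -95, -210, 40] -> [-127, 108, 188, -62, -177, 78, -137, -87, -202, 48] -> [-121, 114, 194, -56, -171, 84, -131, -81, -196, 54] -> [114, 194, -56, 84, -196, 54] -> [114, 194, -56]
  [46, 0, -41, -23, 19, 38, 13] -> [-230, 0, 205, 115, -95, -190, -65] -> [-230, 0, 205, 115, -95, -190, -65] -> [-222, 8, 213, 123, -87, -182, -57] -> [-216, 14, 219, 129, -81, -176, -51] -> [-216, 14, -176] -> [-216, 14, -176]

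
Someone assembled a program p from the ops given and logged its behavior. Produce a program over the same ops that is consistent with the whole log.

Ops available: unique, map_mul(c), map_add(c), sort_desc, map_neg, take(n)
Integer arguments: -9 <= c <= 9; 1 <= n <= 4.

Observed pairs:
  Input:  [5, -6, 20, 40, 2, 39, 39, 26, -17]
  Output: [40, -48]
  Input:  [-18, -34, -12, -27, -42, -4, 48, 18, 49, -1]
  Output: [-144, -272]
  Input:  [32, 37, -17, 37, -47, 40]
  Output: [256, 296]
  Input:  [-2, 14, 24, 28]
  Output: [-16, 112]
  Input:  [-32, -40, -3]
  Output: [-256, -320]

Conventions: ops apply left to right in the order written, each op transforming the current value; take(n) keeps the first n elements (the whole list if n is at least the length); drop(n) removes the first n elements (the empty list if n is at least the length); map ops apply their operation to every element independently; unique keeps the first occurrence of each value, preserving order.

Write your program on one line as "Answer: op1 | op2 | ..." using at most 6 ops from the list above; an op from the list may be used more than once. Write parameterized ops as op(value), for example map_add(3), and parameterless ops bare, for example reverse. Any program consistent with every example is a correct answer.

unique | take(4) | take(2) | map_mul(4) | map_mul(2)

Check, running the answer program on each example:
  [5, -6, 20, 40, 2, 39, 39, 26, -17] -> [5, -6, 20, 40, 2, 39, 26, -17] -> [5, -6, 20, 40] -> [5, -6] -> [20, -24] -> [40, -48]
  [-18, -34, -12, -27, -42, -4, 48, 18, 49, -1] -> [-18, -34, -12, -27, -42, -4, 48, 18, 49, -1] -> [-18, -34, -12, -27] -> [-18, -34] -> [-72, -136] -> [-144, -272]
  [32, 37, -17, 37, -47, 40] -> [32, 37, -17, -47, 40] -> [32, 37, -17, -47] -> [32, 37] -> [128, 148] -> [256, 296]
  [-2, 14, 24, 28] -> [-2, 14, 24, 28] -> [-2, 14, 24, 28] -> [-2, 14] -> [-8, 56] -> [-16, 112]
  [-32, -40, -3] -> [-32, -40, -3] -> [-32, -40, -3] -> [-32, -40] -> [-128, -160] -> [-256, -320]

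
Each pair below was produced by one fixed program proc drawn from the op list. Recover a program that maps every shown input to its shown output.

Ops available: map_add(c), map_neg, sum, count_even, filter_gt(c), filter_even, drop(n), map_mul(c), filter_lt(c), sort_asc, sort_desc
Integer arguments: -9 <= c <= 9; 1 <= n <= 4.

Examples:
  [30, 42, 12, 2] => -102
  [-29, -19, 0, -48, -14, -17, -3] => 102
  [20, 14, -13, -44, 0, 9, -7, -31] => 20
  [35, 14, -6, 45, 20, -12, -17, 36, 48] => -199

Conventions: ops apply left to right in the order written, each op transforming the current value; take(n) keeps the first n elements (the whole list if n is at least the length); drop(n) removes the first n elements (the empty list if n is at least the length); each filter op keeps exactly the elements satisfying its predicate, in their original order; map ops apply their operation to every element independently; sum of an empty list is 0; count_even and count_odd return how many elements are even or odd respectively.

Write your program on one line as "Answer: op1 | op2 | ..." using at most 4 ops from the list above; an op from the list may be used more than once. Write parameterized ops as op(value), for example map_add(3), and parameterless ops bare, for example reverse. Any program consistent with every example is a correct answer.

map_add(-3) | map_add(7) | map_neg | sum

Check, running the answer program on each example:
  [30, 42, 12, 2] -> [27, 39, 9, -1] -> [34, 46, 16, 6] -> [-34, -46, -16, -6] -> -102
  [-29, -19, 0, -48, -14, -17, -3] -> [-32, -22, -3, -51, -17, -20, -6] -> [-25, -15, 4, -44, -10, -13, 1] -> [25, 15, -4, 44, 10, 13, -1] -> 102
  [20, 14, -13, -44, 0, 9, -7, -31] -> [17, 11, -16, -47, -3, 6, -10, -34] -> [24, 18, -9, -40, 4, 13, -3, -27] -> [-24, -18, 9, 40, -4, -13, 3, 27] -> 20
  [35, 14, -6, 45, 20, -12, -17, 36, 48] -> [32, 11, -9, 42, 17, -15, -20, 33, 45] -> [39, 18, -2, 49, 24, -8, -13, 40, 52] -> [-39, -18, 2, -49, -24, 8, 13, -40, -52] -> -199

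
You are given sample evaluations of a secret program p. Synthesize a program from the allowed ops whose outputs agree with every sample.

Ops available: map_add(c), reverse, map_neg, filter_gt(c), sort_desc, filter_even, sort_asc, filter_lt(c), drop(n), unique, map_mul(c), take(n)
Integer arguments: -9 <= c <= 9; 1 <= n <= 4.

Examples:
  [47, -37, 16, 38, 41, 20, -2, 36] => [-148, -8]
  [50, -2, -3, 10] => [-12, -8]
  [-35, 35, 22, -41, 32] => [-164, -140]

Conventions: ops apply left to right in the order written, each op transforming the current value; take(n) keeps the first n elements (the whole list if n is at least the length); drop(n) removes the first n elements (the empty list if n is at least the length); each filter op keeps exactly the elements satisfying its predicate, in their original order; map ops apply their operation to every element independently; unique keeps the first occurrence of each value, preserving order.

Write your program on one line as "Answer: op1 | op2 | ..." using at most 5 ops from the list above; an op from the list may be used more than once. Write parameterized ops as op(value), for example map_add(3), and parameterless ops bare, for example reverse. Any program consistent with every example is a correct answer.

reverse | map_mul(4) | reverse | sort_asc | filter_lt(-1)

Check, running the answer program on each example:
  [47, -37, 16, 38, 41, 20, -2, 36] -> [36, -2, 20, 41, 38, 16, -37, 47] -> [144, -8, 80, 164, 152, 64, -148, 188] -> [188, -148, 64, 152, 164, 80, -8, 144] -> [-148, -8, 64, 80, 144, 152, 164, 188] -> [-148, -8]
  [50, -2, -3, 10] -> [10, -3, -2, 50] -> [40, -12, -8, 200] -> [200, -8, -12, 40] -> [-12, -8, 40, 200] -> [-12, -8]
  [-35, 35, 22, -41, 32] -> [32, -41, 22, 35, -35] -> [128, -164, 88, 140, -140] -> [-140, 140, 88, -164, 128] -> [-164, -140, 88, 128, 140] -> [-164, -140]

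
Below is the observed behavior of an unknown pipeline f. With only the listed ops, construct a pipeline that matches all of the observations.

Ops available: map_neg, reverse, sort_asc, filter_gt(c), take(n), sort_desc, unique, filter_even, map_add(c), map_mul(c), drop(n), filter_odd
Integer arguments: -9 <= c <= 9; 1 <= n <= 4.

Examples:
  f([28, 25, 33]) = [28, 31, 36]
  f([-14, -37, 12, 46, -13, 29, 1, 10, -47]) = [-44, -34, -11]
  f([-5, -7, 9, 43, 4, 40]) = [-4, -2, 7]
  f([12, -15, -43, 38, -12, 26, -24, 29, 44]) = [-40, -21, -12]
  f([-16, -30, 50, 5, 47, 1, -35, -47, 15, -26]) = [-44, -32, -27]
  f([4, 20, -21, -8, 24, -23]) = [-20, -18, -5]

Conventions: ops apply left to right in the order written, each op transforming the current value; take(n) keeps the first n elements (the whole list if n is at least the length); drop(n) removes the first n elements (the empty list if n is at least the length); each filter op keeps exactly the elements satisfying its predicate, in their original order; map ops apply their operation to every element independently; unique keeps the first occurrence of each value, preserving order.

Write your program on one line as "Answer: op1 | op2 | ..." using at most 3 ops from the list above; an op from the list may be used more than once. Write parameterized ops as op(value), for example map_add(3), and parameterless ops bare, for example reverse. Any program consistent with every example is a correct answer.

map_add(3) | sort_asc | take(3)

Check, running the answer program on each example:
  [28, 25, 33] -> [31, 28, 36] -> [28, 31, 36] -> [28, 31, 36]
  [-14, -37, 12, 46, -13, 29, 1, 10, -47] -> [-11, -34, 15, 49, -10, 32, 4, 13, -44] -> [-44, -34, -11, -10, 4, 13, 15, 32, 49] -> [-44, -34, -11]
  [-5, -7, 9, 43, 4, 40] -> [-2, -4, 12, 46, 7, 43] -> [-4, -2, 7, 12, 43, 46] -> [-4, -2, 7]
  [12, -15, -43, 38, -12, 26, -24, 29, 44] -> [15, -12, -40, 41, -9, 29, -21, 32, 47] -> [-40, -21, -12, -9, 15, 29, 32, 41, 47] -> [-40, -21, -12]
  [-16, -30, 50, 5, 47, 1, -35, -47, 15, -26] -> [-13, -27, 53, 8, 50, 4, -32, -44, 18, -23] -> [-44, -32, -27, -23, -13, 4, 8, 18, 50, 53] -> [-44, -32, -27]
  [4, 20, -21, -8, 24, -23] -> [7, 23, -18, -5, 27, -20] -> [-20, -18, -5, 7, 23, 27] -> [-20, -18, -5]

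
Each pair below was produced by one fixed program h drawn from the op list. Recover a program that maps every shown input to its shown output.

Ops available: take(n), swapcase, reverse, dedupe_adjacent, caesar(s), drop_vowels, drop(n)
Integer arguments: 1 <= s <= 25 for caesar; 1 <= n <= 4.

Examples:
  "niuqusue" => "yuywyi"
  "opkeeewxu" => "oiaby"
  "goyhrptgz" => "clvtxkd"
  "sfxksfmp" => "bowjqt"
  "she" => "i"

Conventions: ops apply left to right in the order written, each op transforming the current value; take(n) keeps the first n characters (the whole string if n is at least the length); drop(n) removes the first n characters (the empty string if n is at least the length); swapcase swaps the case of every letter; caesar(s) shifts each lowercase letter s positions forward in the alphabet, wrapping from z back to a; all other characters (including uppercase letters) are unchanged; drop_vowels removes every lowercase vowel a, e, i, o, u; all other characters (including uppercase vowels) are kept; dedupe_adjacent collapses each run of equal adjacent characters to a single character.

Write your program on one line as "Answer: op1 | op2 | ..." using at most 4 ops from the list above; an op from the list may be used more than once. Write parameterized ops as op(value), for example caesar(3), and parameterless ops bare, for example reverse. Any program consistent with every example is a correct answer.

drop(1) | dedupe_adjacent | drop(1) | caesar(4)

Check, running the answer program on each example:
  "niuqusue" -> "iuqusue" -> "iuqusue" -> "uqusue" -> "yuywyi"
  "opkeeewxu" -> "pkeeewxu" -> "pkewxu" -> "kewxu" -> "oiaby"
  "goyhrptgz" -> "oyhrptgz" -> "oyhrptgz" -> "yhrptgz" -> "clvtxkd"
  "sfxksfmp" -> "fxksfmp" -> "fxksfmp" -> "xksfmp" -> "bowjqt"
  "she" -> "he" -> "he" -> "e" -> "i"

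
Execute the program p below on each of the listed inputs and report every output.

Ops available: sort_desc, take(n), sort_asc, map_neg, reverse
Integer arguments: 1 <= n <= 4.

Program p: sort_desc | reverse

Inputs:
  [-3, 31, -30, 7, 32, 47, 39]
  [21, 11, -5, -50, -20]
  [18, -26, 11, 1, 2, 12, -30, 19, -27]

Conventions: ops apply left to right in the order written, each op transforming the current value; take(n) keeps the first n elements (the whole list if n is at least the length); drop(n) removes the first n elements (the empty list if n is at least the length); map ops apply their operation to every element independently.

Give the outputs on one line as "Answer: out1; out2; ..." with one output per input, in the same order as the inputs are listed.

Execution, op by op:
  [-3, 31, -30, 7, 32, 47, 39] -> [47, 39, 32, 31, 7, -3, -30] -> [-30, -3, 7, 31, 32, 39, 47]
  [21, 11, -5, -50, -20] -> [21, 11, -5, -20, -50] -> [-50, -20, -5, 11, 21]
  [18, -26, 11, 1, 2, 12, -30, 19, -27] -> [19, 18, 12, 11, 2, 1, -26, -27, -30] -> [-30, -27, -26, 1, 2, 11, 12, 18, 19]

[-30, -3, 7, 31, 32, 39, 47]; [-50, -20, -5, 11, 21]; [-30, -27, -26, 1, 2, 11, 12, 18, 19]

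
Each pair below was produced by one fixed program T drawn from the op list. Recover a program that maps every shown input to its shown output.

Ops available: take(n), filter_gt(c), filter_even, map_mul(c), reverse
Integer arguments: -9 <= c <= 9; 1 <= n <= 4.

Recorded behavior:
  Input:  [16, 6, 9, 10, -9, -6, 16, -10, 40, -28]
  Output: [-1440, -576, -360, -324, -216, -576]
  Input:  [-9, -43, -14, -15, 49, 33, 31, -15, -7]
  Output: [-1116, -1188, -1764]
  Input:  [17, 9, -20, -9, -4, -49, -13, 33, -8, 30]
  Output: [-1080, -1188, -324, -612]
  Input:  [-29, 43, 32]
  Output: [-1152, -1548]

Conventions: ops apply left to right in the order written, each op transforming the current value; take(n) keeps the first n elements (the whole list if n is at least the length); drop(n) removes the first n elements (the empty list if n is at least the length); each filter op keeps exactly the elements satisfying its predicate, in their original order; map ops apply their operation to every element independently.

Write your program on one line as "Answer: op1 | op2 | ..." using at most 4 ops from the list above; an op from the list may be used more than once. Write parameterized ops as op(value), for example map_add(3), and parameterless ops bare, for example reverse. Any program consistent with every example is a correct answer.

filter_gt(4) | reverse | map_mul(4) | map_mul(-9)

Check, running the answer program on each example:
  [16, 6, 9, 10, -9, -6, 16, -10, 40, -28] -> [16, 6, 9, 10, 16, 40] -> [40, 16, 10, 9, 6, 16] -> [160, 64, 40, 36, 24, 64] -> [-1440, -576, -360, -324, -216, -576]
  [-9, -43, -14, -15, 49, 33, 31, -15, -7] -> [49, 33, 31] -> [31, 33, 49] -> [124, 132, 196] -> [-1116, -1188, -1764]
  [17, 9, -20, -9, -4, -49, -13, 33, -8, 30] -> [17, 9, 33, 30] -> [30, 33, 9, 17] -> [120, 132, 36, 68] -> [-1080, -1188, -324, -612]
  [-29, 43, 32] -> [43, 32] -> [32, 43] -> [128, 172] -> [-1152, -1548]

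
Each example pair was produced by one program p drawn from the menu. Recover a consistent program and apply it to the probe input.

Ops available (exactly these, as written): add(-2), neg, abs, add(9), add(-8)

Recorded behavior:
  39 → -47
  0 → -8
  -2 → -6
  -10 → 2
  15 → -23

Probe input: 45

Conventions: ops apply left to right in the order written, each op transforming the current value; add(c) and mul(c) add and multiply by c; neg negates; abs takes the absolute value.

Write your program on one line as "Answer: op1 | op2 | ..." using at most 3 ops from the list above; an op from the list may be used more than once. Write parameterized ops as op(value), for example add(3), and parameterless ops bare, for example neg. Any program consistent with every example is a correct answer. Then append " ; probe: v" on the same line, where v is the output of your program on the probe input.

neg | add(-8) ; probe: -53

Check, running the answer program on each example:
  39 -> -39 -> -47
  0 -> 0 -> -8
  -2 -> 2 -> -6
  -10 -> 10 -> 2
  15 -> -15 -> -23
  probe: 45 -> -45 -> -53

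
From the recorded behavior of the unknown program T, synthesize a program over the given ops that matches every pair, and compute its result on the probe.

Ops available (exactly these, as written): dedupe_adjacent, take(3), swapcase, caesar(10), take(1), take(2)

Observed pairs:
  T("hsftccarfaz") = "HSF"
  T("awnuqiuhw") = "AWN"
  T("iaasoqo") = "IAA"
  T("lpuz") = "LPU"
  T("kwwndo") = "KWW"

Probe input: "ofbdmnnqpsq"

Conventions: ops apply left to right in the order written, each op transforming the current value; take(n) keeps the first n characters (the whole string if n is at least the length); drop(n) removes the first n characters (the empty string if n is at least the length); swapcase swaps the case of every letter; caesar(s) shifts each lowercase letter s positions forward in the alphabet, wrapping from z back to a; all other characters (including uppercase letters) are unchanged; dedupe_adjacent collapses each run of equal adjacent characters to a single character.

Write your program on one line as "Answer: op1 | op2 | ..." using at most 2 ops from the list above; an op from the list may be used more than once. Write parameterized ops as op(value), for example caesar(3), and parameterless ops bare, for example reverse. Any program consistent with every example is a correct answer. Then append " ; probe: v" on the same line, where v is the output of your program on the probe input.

take(3) | swapcase ; probe: "OFB"

Check, running the answer program on each example:
  "hsftccarfaz" -> "hsf" -> "HSF"
  "awnuqiuhw" -> "awn" -> "AWN"
  "iaasoqo" -> "iaa" -> "IAA"
  "lpuz" -> "lpu" -> "LPU"
  "kwwndo" -> "kww" -> "KWW"
  probe: "ofbdmnnqpsq" -> "ofb" -> "OFB"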